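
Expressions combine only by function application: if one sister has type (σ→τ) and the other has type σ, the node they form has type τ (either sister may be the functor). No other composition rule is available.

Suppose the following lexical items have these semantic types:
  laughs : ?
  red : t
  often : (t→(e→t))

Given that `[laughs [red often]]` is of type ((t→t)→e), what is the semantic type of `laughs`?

For [laughs [red often]] to have type ((t→t)→e) with [red often] of type (e→t), laughs must be the function: laughs : ((e→t)→((t→t)→e)).

((e→t)→((t→t)→e))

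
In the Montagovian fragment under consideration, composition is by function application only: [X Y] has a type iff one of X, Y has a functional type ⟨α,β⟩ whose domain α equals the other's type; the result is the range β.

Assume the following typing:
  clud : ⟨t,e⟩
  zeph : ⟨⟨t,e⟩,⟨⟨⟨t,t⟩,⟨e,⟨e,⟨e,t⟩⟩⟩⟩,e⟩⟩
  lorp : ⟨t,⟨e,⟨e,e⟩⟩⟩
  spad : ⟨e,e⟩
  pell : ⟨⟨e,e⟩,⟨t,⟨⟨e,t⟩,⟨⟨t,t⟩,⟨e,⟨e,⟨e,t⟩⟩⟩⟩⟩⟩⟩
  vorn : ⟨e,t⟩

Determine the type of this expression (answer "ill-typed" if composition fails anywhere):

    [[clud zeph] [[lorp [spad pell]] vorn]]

[clud zeph]: zeph is ⟨⟨t,e⟩,⟨⟨⟨t,t⟩,⟨e,⟨e,⟨e,t⟩⟩⟩⟩,e⟩⟩, clud is ⟨t,e⟩; result ⟨⟨⟨t,t⟩,⟨e,⟨e,⟨e,t⟩⟩⟩⟩,e⟩.
[spad pell]: pell is ⟨⟨e,e⟩,⟨t,⟨⟨e,t⟩,⟨⟨t,t⟩,⟨e,⟨e,⟨e,t⟩⟩⟩⟩⟩⟩⟩, spad is ⟨e,e⟩; result ⟨t,⟨⟨e,t⟩,⟨⟨t,t⟩,⟨e,⟨e,⟨e,t⟩⟩⟩⟩⟩⟩.
[lorp [spad pell]]: ⟨t,⟨e,⟨e,e⟩⟩⟩ and ⟨t,⟨⟨e,t⟩,⟨⟨t,t⟩,⟨e,⟨e,⟨e,t⟩⟩⟩⟩⟩⟩ cannot combine by function application — type clash.

ill-typed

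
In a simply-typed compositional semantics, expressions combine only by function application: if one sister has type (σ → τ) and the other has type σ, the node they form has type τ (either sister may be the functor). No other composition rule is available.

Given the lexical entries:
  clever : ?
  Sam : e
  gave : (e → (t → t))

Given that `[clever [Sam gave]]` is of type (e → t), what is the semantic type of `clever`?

((t → t) → (e → t))

For [clever [Sam gave]] to have type (e → t) with [Sam gave] of type (t → t), clever must be the function: clever : ((t → t) → (e → t)).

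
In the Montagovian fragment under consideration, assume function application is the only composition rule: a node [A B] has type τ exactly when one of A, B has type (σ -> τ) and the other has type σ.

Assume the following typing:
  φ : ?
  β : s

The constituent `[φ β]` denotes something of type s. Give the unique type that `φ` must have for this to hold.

(s -> s)

At [φ β] (required: s): β is s, which is not a function with range s; hence φ is the functor — type (s -> s).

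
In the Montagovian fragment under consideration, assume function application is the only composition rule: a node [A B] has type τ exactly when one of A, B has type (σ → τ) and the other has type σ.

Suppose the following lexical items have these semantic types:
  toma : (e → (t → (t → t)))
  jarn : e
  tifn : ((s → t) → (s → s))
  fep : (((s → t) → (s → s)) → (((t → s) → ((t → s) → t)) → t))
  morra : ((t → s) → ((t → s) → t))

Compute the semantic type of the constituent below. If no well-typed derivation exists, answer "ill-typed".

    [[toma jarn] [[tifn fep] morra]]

[toma jarn] — toma of type (e → (t → (t → t))) combines with jarn of type e: type (t → (t → t)).
[tifn fep] — fep of type (((s → t) → (s → s)) → (((t → s) → ((t → s) → t)) → t)) combines with tifn of type ((s → t) → (s → s)): type (((t → s) → ((t → s) → t)) → t).
[[tifn fep] morra] — [tifn fep] of type (((t → s) → ((t → s) → t)) → t) combines with morra of type ((t → s) → ((t → s) → t)): type t.
[[toma jarn] [[tifn fep] morra]] — [toma jarn] of type (t → (t → t)) combines with [[tifn fep] morra] of type t: type (t → t).

(t → t)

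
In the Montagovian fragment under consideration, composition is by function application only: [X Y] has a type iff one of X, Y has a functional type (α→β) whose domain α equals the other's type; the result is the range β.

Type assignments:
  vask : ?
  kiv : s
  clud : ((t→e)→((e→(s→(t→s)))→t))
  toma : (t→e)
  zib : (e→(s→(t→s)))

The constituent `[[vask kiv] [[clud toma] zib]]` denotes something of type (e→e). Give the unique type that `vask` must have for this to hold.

[[vask kiv] [[clud toma] zib]] must have type (e→e). The sister [[clud toma] zib] has type t; that is not a function onto (e→e), so [vask kiv] must be the functor, of type (t→(e→e)).
[vask kiv] must have type (t→(e→e)). The sister kiv has type s; that is not a function onto (t→(e→e)), so vask must be the functor, of type (s→(t→(e→e))).

(s→(t→(e→e)))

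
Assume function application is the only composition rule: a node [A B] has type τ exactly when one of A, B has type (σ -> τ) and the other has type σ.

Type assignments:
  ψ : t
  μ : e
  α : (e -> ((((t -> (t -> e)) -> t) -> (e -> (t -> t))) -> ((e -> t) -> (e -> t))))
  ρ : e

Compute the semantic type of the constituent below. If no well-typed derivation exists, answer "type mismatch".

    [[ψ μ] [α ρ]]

[ψ μ]: t and e cannot combine by function application — type clash.

type mismatch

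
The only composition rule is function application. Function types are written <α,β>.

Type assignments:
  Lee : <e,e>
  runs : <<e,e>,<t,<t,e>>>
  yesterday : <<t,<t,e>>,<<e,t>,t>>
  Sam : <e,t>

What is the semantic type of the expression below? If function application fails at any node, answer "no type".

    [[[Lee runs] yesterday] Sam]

t

[Lee runs] — runs of type <<e,e>,<t,<t,e>>> combines with Lee of type <e,e>: type <t,<t,e>>.
[[Lee runs] yesterday] — yesterday of type <<t,<t,e>>,<<e,t>,t>> combines with [Lee runs] of type <t,<t,e>>: type <<e,t>,t>.
[[[Lee runs] yesterday] Sam] — [[Lee runs] yesterday] of type <<e,t>,t> combines with Sam of type <e,t>: type t.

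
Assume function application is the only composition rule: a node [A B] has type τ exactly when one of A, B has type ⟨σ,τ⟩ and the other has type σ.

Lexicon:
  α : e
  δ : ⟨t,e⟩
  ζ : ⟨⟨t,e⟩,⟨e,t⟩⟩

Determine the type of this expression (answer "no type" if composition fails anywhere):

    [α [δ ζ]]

[δ ζ]: functor ζ : ⟨⟨t,e⟩,⟨e,t⟩⟩, argument δ : ⟨t,e⟩; result ⟨e,t⟩.
[α [δ ζ]]: functor [δ ζ] : ⟨e,t⟩, argument α : e; result t.

t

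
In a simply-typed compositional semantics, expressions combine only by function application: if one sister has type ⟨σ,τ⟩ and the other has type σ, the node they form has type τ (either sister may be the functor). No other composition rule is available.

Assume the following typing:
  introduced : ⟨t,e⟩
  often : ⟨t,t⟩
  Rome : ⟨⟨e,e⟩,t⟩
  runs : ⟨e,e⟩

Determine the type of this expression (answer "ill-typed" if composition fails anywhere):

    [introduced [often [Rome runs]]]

At [Rome runs], Rome : ⟨⟨e,e⟩,t⟩ takes runs : ⟨e,e⟩, giving t.
At [often [Rome runs]], often : ⟨t,t⟩ takes [Rome runs] : t, giving t.
At [introduced [often [Rome runs]]], introduced : ⟨t,e⟩ takes [often [Rome runs]] : t, giving e.

e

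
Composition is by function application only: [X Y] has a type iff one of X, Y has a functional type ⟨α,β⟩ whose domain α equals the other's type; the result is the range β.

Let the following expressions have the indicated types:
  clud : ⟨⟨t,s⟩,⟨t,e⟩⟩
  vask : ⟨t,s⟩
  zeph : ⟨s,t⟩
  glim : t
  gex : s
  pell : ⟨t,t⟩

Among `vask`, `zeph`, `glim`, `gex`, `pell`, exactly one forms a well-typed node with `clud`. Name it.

vask — combines: clud : ⟨⟨t,s⟩,⟨t,e⟩⟩ takes vask : ⟨t,s⟩ as argument, giving ⟨t,e⟩.
zeph : ⟨s,t⟩ — neither side's domain matches the other.
glim : t — neither side's domain matches the other.
gex : s — neither side's domain matches the other.
pell : ⟨t,t⟩ — neither side's domain matches the other.

vask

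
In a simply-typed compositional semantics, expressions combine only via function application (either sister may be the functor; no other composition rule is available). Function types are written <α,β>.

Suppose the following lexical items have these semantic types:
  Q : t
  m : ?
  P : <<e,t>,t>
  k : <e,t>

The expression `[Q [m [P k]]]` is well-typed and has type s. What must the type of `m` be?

<t,<t,s>>

[Q [m [P k]]] is required to be s. Q : t cannot yield s as functor, so [m [P k]] : <t,s>.
[m [P k]] is required to be <t,s>. [P k] : t cannot yield <t,s> as functor, so m : <t,<t,s>>.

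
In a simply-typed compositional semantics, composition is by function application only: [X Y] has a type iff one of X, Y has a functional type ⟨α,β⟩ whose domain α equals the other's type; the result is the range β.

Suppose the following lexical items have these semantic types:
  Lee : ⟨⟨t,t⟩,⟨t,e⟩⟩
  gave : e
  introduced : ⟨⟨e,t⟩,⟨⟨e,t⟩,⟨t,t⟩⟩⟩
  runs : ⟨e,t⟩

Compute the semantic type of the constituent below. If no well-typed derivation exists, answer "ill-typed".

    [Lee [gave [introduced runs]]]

ill-typed

[introduced runs]: ⟨⟨e,t⟩,⟨⟨e,t⟩,⟨t,t⟩⟩⟩ applied to ⟨e,t⟩ yields ⟨⟨e,t⟩,⟨t,t⟩⟩.
[gave [introduced runs]]: e and ⟨⟨e,t⟩,⟨t,t⟩⟩ cannot combine by function application — type clash.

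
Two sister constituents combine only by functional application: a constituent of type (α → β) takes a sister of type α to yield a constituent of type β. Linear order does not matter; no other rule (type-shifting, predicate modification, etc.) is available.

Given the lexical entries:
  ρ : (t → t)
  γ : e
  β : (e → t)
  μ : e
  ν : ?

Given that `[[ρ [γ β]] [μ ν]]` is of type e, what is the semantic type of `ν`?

(e → (t → e))

For [[ρ [γ β]] [μ ν]] to have type e with [ρ [γ β]] of type t, [μ ν] must be the function: [μ ν] : (t → e).
For [μ ν] to have type (t → e) with μ of type e, ν must be the function: ν : (e → (t → e)).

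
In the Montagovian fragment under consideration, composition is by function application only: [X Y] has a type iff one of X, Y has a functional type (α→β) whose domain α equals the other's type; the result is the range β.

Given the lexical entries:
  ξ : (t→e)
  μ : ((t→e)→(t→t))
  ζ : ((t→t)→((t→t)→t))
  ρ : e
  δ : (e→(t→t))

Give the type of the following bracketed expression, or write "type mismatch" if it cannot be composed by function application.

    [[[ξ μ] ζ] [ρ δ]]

At [ξ μ], μ : ((t→e)→(t→t)) takes ξ : (t→e), giving (t→t).
At [[ξ μ] ζ], ζ : ((t→t)→((t→t)→t)) takes [ξ μ] : (t→t), giving ((t→t)→t).
At [ρ δ], δ : (e→(t→t)) takes ρ : e, giving (t→t).
At [[[ξ μ] ζ] [ρ δ]], [[ξ μ] ζ] : ((t→t)→t) takes [ρ δ] : (t→t), giving t.

t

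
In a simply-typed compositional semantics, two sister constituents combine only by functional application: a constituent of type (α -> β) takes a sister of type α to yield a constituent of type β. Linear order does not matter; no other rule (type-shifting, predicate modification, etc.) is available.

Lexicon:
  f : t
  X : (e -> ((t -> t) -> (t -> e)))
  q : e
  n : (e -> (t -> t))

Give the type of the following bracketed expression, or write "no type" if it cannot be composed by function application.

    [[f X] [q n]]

no type

[f X]: t and (e -> ((t -> t) -> (t -> e))) cannot combine by function application — type clash.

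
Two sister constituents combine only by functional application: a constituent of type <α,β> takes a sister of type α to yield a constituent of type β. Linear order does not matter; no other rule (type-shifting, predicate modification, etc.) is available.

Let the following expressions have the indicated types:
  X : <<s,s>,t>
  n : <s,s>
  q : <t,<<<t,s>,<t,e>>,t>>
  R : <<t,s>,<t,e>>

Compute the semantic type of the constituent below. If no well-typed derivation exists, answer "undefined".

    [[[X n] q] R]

t

At [X n], X : <<s,s>,t> takes n : <s,s>, giving t.
At [[X n] q], q : <t,<<<t,s>,<t,e>>,t>> takes [X n] : t, giving <<<t,s>,<t,e>>,t>.
At [[[X n] q] R], [[X n] q] : <<<t,s>,<t,e>>,t> takes R : <<t,s>,<t,e>>, giving t.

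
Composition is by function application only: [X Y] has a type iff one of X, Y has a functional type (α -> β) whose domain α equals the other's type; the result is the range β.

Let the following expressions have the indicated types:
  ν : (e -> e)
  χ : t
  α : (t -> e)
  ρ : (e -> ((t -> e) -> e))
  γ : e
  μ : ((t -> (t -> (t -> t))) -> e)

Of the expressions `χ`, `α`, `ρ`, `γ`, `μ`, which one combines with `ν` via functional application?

γ

χ : t — does not combine with ν.
α : (t -> e) — does not combine with ν.
ρ : (e -> ((t -> e) -> e)) — does not combine with ν.
γ — combines: ν : (e -> e) takes γ : e as argument, giving e.
μ : ((t -> (t -> (t -> t))) -> e) — does not combine with ν.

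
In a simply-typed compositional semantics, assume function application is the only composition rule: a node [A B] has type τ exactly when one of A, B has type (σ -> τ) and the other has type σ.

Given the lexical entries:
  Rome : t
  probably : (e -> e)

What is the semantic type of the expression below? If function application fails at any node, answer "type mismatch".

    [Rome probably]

type mismatch

[Rome probably]: t and (e -> e) cannot combine by function application — type clash.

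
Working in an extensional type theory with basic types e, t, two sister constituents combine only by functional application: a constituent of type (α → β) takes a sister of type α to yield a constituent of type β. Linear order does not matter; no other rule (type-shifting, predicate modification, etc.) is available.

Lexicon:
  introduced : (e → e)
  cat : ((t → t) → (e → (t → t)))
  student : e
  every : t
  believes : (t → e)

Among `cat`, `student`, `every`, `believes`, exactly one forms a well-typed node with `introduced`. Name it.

student

cat : ((t → t) → (e → (t → t))) — does not combine with introduced.
student — combines: introduced : (e → e) takes student : e as argument, giving e.
every : t — does not combine with introduced.
believes : (t → e) — does not combine with introduced.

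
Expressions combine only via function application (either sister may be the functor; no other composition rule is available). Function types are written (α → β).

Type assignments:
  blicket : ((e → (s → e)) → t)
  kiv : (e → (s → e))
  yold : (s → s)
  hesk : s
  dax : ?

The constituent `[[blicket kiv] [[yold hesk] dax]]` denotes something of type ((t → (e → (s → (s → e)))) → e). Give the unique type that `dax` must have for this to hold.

(s → (t → ((t → (e → (s → (s → e)))) → e)))

[[blicket kiv] [[yold hesk] dax]] is required to be ((t → (e → (s → (s → e)))) → e). [blicket kiv] : t cannot yield ((t → (e → (s → (s → e)))) → e) as functor, so [[yold hesk] dax] : (t → ((t → (e → (s → (s → e)))) → e)).
[[yold hesk] dax] is required to be (t → ((t → (e → (s → (s → e)))) → e)). [yold hesk] : s cannot yield (t → ((t → (e → (s → (s → e)))) → e)) as functor, so dax : (s → (t → ((t → (e → (s → (s → e)))) → e))).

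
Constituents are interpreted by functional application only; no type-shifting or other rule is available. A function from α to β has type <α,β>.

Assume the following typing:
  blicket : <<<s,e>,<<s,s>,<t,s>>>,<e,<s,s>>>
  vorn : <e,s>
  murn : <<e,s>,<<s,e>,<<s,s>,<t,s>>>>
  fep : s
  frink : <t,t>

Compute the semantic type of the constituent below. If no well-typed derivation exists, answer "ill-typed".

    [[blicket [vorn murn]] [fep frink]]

[vorn murn]: functor murn : <<e,s>,<<s,e>,<<s,s>,<t,s>>>>, argument vorn : <e,s>; result <<s,e>,<<s,s>,<t,s>>>.
[blicket [vorn murn]]: functor blicket : <<<s,e>,<<s,s>,<t,s>>>,<e,<s,s>>>, argument [vorn murn] : <<s,e>,<<s,s>,<t,s>>>; result <e,<s,s>>.
[fep frink]: s with <t,t> — neither is a function whose domain matches the other; composition fails here.

ill-typed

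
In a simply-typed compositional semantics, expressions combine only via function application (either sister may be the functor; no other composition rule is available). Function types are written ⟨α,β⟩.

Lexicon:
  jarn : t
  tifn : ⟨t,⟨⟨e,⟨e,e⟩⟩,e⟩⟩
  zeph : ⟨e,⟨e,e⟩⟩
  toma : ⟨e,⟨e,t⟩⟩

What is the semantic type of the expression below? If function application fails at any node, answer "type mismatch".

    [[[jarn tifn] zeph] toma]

⟨e,t⟩

[jarn tifn]: functor tifn : ⟨t,⟨⟨e,⟨e,e⟩⟩,e⟩⟩, argument jarn : t; result ⟨⟨e,⟨e,e⟩⟩,e⟩.
[[jarn tifn] zeph]: functor [jarn tifn] : ⟨⟨e,⟨e,e⟩⟩,e⟩, argument zeph : ⟨e,⟨e,e⟩⟩; result e.
[[[jarn tifn] zeph] toma]: functor toma : ⟨e,⟨e,t⟩⟩, argument [[jarn tifn] zeph] : e; result ⟨e,t⟩.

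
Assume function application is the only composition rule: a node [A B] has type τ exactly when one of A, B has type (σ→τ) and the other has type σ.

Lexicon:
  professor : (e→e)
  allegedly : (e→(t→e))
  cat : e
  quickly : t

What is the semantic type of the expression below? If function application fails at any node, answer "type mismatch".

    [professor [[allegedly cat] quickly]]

[allegedly cat]: functor allegedly : (e→(t→e)), argument cat : e; result (t→e).
[[allegedly cat] quickly]: functor [allegedly cat] : (t→e), argument quickly : t; result e.
[professor [[allegedly cat] quickly]]: functor professor : (e→e), argument [[allegedly cat] quickly] : e; result e.

e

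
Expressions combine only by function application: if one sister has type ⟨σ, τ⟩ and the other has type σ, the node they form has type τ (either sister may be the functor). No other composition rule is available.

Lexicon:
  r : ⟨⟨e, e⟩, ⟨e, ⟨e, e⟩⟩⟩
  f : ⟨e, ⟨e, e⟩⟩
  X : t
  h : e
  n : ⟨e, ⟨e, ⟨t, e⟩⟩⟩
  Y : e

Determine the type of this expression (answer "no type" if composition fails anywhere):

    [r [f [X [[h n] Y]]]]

[h n]: functor n : ⟨e, ⟨e, ⟨t, e⟩⟩⟩, argument h : e; result ⟨e, ⟨t, e⟩⟩.
[[h n] Y]: functor [h n] : ⟨e, ⟨t, e⟩⟩, argument Y : e; result ⟨t, e⟩.
[X [[h n] Y]]: functor [[h n] Y] : ⟨t, e⟩, argument X : t; result e.
[f [X [[h n] Y]]]: functor f : ⟨e, ⟨e, e⟩⟩, argument [X [[h n] Y]] : e; result ⟨e, e⟩.
[r [f [X [[h n] Y]]]]: functor r : ⟨⟨e, e⟩, ⟨e, ⟨e, e⟩⟩⟩, argument [f [X [[h n] Y]]] : ⟨e, e⟩; result ⟨e, ⟨e, e⟩⟩.

⟨e, ⟨e, e⟩⟩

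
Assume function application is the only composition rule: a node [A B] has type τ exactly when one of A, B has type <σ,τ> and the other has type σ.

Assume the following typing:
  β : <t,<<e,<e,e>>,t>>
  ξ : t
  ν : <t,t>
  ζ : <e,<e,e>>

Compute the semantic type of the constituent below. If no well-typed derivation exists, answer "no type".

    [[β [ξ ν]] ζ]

t

[ξ ν]: functor ν : <t,t>, argument ξ : t; result t.
[β [ξ ν]]: functor β : <t,<<e,<e,e>>,t>>, argument [ξ ν] : t; result <<e,<e,e>>,t>.
[[β [ξ ν]] ζ]: functor [β [ξ ν]] : <<e,<e,e>>,t>, argument ζ : <e,<e,e>>; result t.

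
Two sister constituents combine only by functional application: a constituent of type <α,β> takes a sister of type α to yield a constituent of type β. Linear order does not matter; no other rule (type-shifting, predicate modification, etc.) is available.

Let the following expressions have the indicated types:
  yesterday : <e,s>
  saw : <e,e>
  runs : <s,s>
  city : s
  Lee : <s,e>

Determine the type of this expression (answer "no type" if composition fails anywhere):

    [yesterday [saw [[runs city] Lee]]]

s

[runs city]: runs is <s,s>, city is s; result s.
[[runs city] Lee]: Lee is <s,e>, [runs city] is s; result e.
[saw [[runs city] Lee]]: saw is <e,e>, [[runs city] Lee] is e; result e.
[yesterday [saw [[runs city] Lee]]]: yesterday is <e,s>, [saw [[runs city] Lee]] is e; result s.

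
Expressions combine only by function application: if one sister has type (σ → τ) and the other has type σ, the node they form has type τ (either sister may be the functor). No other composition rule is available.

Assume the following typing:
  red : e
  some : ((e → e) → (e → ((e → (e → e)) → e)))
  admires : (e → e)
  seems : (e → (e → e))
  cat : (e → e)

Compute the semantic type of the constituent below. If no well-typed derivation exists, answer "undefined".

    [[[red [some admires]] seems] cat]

e

[some admires]: some is ((e → e) → (e → ((e → (e → e)) → e))), admires is (e → e); result (e → ((e → (e → e)) → e)).
[red [some admires]]: [some admires] is (e → ((e → (e → e)) → e)), red is e; result ((e → (e → e)) → e).
[[red [some admires]] seems]: [red [some admires]] is ((e → (e → e)) → e), seems is (e → (e → e)); result e.
[[[red [some admires]] seems] cat]: cat is (e → e), [[red [some admires]] seems] is e; result e.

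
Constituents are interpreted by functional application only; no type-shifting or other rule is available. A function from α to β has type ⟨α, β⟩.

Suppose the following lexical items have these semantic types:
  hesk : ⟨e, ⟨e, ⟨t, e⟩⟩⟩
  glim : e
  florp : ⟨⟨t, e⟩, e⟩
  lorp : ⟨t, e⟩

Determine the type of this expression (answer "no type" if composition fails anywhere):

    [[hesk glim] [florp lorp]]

⟨t, e⟩

[hesk glim] — hesk of type ⟨e, ⟨e, ⟨t, e⟩⟩⟩ combines with glim of type e: type ⟨e, ⟨t, e⟩⟩.
[florp lorp] — florp of type ⟨⟨t, e⟩, e⟩ combines with lorp of type ⟨t, e⟩: type e.
[[hesk glim] [florp lorp]] — [hesk glim] of type ⟨e, ⟨t, e⟩⟩ combines with [florp lorp] of type e: type ⟨t, e⟩.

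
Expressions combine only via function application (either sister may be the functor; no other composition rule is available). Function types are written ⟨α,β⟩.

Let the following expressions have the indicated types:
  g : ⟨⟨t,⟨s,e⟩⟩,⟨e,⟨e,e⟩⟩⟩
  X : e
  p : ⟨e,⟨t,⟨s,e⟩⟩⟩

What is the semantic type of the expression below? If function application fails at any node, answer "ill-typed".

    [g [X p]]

⟨e,⟨e,e⟩⟩

[X p]: functor p : ⟨e,⟨t,⟨s,e⟩⟩⟩, argument X : e; result ⟨t,⟨s,e⟩⟩.
[g [X p]]: functor g : ⟨⟨t,⟨s,e⟩⟩,⟨e,⟨e,e⟩⟩⟩, argument [X p] : ⟨t,⟨s,e⟩⟩; result ⟨e,⟨e,e⟩⟩.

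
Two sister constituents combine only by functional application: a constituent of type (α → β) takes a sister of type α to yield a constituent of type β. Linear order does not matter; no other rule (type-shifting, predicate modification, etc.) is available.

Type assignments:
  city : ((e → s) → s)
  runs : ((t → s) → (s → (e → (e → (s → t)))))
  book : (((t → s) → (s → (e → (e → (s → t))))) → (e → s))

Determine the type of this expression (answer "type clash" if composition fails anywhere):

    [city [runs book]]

s

[runs book] — book of type (((t → s) → (s → (e → (e → (s → t))))) → (e → s)) combines with runs of type ((t → s) → (s → (e → (e → (s → t))))): type (e → s).
[city [runs book]] — city of type ((e → s) → s) combines with [runs book] of type (e → s): type s.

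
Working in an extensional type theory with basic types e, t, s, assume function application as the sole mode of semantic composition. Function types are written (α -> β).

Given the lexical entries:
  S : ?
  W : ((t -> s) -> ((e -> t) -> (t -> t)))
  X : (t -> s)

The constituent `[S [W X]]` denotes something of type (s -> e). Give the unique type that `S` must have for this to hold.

[S [W X]] must have type (s -> e). The sister [W X] has type ((e -> t) -> (t -> t)); that is not a function onto (s -> e), so S must be the functor, of type (((e -> t) -> (t -> t)) -> (s -> e)).

(((e -> t) -> (t -> t)) -> (s -> e))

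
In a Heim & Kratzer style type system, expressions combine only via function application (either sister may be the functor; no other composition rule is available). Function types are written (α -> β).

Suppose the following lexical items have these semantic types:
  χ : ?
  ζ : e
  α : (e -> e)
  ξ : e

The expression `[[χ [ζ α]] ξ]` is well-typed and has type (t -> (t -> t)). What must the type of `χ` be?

[[χ [ζ α]] ξ] is required to be (t -> (t -> t)). ξ : e cannot yield (t -> (t -> t)) as functor, so [χ [ζ α]] : (e -> (t -> (t -> t))).
[χ [ζ α]] is required to be (e -> (t -> (t -> t))). [ζ α] : e cannot yield (e -> (t -> (t -> t))) as functor, so χ : (e -> (e -> (t -> (t -> t)))).

(e -> (e -> (t -> (t -> t))))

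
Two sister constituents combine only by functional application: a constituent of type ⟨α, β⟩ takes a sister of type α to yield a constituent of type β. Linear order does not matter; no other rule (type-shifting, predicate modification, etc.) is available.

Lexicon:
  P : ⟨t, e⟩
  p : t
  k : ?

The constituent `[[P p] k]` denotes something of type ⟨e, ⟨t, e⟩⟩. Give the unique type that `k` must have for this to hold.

⟨e, ⟨e, ⟨t, e⟩⟩⟩

At [[P p] k] (required: ⟨e, ⟨t, e⟩⟩): [P p] is e, which is not a function with range ⟨e, ⟨t, e⟩⟩; hence k is the functor — type ⟨e, ⟨e, ⟨t, e⟩⟩⟩.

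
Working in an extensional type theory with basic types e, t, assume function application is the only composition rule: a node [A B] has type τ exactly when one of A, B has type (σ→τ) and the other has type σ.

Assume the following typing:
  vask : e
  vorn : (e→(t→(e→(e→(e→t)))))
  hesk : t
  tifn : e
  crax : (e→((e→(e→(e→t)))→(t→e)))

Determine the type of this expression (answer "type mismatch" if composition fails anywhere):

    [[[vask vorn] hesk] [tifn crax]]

[vask vorn]: (e→(t→(e→(e→(e→t))))) applied to e yields (t→(e→(e→(e→t)))).
[[vask vorn] hesk]: (t→(e→(e→(e→t)))) applied to t yields (e→(e→(e→t))).
[tifn crax]: (e→((e→(e→(e→t)))→(t→e))) applied to e yields ((e→(e→(e→t)))→(t→e)).
[[[vask vorn] hesk] [tifn crax]]: ((e→(e→(e→t)))→(t→e)) applied to (e→(e→(e→t))) yields (t→e).

(t→e)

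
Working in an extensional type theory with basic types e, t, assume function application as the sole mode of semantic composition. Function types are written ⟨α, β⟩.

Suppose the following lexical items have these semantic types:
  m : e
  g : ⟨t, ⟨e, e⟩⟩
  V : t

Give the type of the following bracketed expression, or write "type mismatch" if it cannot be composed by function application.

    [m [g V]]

e

[g V] — g of type ⟨t, ⟨e, e⟩⟩ combines with V of type t: type ⟨e, e⟩.
[m [g V]] — [g V] of type ⟨e, e⟩ combines with m of type e: type e.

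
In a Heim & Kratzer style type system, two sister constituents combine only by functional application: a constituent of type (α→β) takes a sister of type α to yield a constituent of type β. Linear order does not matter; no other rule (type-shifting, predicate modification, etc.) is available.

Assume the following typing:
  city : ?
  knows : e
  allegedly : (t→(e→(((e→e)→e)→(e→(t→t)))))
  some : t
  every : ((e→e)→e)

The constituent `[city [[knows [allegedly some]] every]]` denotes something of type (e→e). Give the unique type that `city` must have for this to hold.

[city [[knows [allegedly some]] every]] is required to be (e→e). [[knows [allegedly some]] every] : (e→(t→t)) cannot yield (e→e) as functor, so city : ((e→(t→t))→(e→e)).

((e→(t→t))→(e→e))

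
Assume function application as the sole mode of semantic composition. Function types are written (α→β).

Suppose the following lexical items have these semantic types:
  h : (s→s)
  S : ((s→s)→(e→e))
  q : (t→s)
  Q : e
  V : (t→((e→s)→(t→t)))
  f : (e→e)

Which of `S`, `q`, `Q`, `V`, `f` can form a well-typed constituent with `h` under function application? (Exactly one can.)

S — combines: S : ((s→s)→(e→e)) takes h : (s→s) as argument, giving (e→e).
q : (t→s) — does not combine with h.
Q : e — does not combine with h.
V : (t→((e→s)→(t→t))) — does not combine with h.
f : (e→e) — does not combine with h.

S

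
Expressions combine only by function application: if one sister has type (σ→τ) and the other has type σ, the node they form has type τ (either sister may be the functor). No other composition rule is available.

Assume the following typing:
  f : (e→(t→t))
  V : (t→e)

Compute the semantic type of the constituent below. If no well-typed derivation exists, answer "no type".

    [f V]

no type

[f V]: (e→(t→t)) and (t→e) cannot combine by function application — type clash.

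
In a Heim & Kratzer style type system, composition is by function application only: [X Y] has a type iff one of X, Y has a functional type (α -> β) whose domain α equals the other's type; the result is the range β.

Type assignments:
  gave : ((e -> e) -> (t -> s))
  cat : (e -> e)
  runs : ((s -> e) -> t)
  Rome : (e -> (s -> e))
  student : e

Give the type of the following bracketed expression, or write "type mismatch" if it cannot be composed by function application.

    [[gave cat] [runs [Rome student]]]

s

[gave cat]: ((e -> e) -> (t -> s)) applied to (e -> e) yields (t -> s).
[Rome student]: (e -> (s -> e)) applied to e yields (s -> e).
[runs [Rome student]]: ((s -> e) -> t) applied to (s -> e) yields t.
[[gave cat] [runs [Rome student]]]: (t -> s) applied to t yields s.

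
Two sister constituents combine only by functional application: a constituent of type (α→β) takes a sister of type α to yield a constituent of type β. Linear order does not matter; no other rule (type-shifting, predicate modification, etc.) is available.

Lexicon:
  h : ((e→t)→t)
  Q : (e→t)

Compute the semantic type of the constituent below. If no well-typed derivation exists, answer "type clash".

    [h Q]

t

[h Q]: ((e→t)→t) applied to (e→t) yields t.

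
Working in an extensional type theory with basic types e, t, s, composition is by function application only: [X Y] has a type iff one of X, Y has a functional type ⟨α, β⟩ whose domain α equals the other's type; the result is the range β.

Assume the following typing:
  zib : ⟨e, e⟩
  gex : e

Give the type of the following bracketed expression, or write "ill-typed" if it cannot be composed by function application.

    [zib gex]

[zib gex]: functor zib : ⟨e, e⟩, argument gex : e; result e.

e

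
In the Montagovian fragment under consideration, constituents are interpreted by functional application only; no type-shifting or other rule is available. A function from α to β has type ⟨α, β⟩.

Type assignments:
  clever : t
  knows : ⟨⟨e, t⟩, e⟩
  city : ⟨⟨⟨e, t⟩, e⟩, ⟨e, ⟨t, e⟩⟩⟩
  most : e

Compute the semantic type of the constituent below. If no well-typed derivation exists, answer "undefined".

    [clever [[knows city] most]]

e

[knows city] — city of type ⟨⟨⟨e, t⟩, e⟩, ⟨e, ⟨t, e⟩⟩⟩ combines with knows of type ⟨⟨e, t⟩, e⟩: type ⟨e, ⟨t, e⟩⟩.
[[knows city] most] — [knows city] of type ⟨e, ⟨t, e⟩⟩ combines with most of type e: type ⟨t, e⟩.
[clever [[knows city] most]] — [[knows city] most] of type ⟨t, e⟩ combines with clever of type t: type e.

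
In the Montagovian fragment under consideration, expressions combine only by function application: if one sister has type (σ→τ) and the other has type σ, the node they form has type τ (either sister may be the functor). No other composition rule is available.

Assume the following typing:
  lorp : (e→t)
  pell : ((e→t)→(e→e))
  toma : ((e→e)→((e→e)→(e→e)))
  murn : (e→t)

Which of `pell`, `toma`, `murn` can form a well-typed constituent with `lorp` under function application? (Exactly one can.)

pell — combines: pell : ((e→t)→(e→e)) takes lorp : (e→t) as argument, giving (e→e).
toma : ((e→e)→((e→e)→(e→e))) — does not combine with lorp.
murn : (e→t) — does not combine with lorp.

pell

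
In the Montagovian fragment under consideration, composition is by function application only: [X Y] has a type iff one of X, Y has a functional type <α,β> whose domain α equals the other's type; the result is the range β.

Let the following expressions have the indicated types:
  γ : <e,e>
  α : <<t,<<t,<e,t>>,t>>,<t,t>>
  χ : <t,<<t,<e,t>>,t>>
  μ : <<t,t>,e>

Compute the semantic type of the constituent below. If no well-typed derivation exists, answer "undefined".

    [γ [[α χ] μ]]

e

[α χ]: functor α : <<t,<<t,<e,t>>,t>>,<t,t>>, argument χ : <t,<<t,<e,t>>,t>>; result <t,t>.
[[α χ] μ]: functor μ : <<t,t>,e>, argument [α χ] : <t,t>; result e.
[γ [[α χ] μ]]: functor γ : <e,e>, argument [[α χ] μ] : e; result e.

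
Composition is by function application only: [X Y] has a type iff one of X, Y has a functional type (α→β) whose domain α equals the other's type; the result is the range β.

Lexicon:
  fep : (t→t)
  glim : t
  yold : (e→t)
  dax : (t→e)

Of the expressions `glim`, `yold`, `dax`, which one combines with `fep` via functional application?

glim

glim — combines: fep : (t→t) takes glim : t as argument, giving t.
yold : (e→t) — does not combine with fep.
dax : (t→e) — does not combine with fep.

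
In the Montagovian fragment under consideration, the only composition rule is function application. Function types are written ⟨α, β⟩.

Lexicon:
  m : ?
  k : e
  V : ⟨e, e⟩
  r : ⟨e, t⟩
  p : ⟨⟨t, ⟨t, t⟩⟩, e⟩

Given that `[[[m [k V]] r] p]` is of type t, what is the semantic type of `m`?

⟨e, ⟨⟨e, t⟩, ⟨⟨⟨t, ⟨t, t⟩⟩, e⟩, t⟩⟩⟩

At [[[m [k V]] r] p] (required: t): p is ⟨⟨t, ⟨t, t⟩⟩, e⟩, which is not a function with range t; hence [[m [k V]] r] is the functor — type ⟨⟨⟨t, ⟨t, t⟩⟩, e⟩, t⟩.
At [[m [k V]] r] (required: ⟨⟨⟨t, ⟨t, t⟩⟩, e⟩, t⟩): r is ⟨e, t⟩, which is not a function with range ⟨⟨⟨t, ⟨t, t⟩⟩, e⟩, t⟩; hence [m [k V]] is the functor — type ⟨⟨e, t⟩, ⟨⟨⟨t, ⟨t, t⟩⟩, e⟩, t⟩⟩.
At [m [k V]] (required: ⟨⟨e, t⟩, ⟨⟨⟨t, ⟨t, t⟩⟩, e⟩, t⟩⟩): [k V] is e, which is not a function with range ⟨⟨e, t⟩, ⟨⟨⟨t, ⟨t, t⟩⟩, e⟩, t⟩⟩; hence m is the functor — type ⟨e, ⟨⟨e, t⟩, ⟨⟨⟨t, ⟨t, t⟩⟩, e⟩, t⟩⟩⟩.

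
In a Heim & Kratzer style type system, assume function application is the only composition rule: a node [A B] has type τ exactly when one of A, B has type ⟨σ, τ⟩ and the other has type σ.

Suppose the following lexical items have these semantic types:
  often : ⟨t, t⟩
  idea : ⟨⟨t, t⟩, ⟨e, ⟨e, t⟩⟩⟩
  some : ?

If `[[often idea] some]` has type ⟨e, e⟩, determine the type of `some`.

⟨⟨e, ⟨e, t⟩⟩, ⟨e, e⟩⟩

For [[often idea] some] to have type ⟨e, e⟩ with [often idea] of type ⟨e, ⟨e, t⟩⟩, some must be the function: some : ⟨⟨e, ⟨e, t⟩⟩, ⟨e, e⟩⟩.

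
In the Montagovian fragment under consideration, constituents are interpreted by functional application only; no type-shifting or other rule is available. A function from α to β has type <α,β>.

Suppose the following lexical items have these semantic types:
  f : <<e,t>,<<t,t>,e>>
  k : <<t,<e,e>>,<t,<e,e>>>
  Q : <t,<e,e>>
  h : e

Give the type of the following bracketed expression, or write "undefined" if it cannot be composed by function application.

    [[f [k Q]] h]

[k Q]: functor k : <<t,<e,e>>,<t,<e,e>>>, argument Q : <t,<e,e>>; result <t,<e,e>>.
[f [k Q]]: <<e,t>,<<t,t>,e>> and <t,<e,e>> cannot combine by function application — type clash.

undefined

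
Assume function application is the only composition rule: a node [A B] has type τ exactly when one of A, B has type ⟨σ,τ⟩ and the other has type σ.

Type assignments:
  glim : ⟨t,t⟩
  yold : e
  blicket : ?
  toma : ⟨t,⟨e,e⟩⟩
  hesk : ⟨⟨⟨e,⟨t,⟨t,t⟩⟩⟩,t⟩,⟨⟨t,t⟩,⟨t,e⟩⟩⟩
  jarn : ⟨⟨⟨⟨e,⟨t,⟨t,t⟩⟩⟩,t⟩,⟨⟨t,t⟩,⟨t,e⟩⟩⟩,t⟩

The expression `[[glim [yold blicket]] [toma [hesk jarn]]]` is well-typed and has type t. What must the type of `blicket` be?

For [[glim [yold blicket]] [toma [hesk jarn]]] to have type t with [toma [hesk jarn]] of type ⟨e,e⟩, [glim [yold blicket]] must be the function: [glim [yold blicket]] : ⟨⟨e,e⟩,t⟩.
For [glim [yold blicket]] to have type ⟨⟨e,e⟩,t⟩ with glim of type ⟨t,t⟩, [yold blicket] must be the function: [yold blicket] : ⟨⟨t,t⟩,⟨⟨e,e⟩,t⟩⟩.
For [yold blicket] to have type ⟨⟨t,t⟩,⟨⟨e,e⟩,t⟩⟩ with yold of type e, blicket must be the function: blicket : ⟨e,⟨⟨t,t⟩,⟨⟨e,e⟩,t⟩⟩⟩.

⟨e,⟨⟨t,t⟩,⟨⟨e,e⟩,t⟩⟩⟩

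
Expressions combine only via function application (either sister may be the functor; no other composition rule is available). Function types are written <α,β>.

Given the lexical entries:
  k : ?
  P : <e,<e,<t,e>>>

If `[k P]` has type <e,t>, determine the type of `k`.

<<e,<e,<t,e>>>,<e,t>>

At [k P] (required: <e,t>): P is <e,<e,<t,e>>>, which is not a function with range <e,t>; hence k is the functor — type <<e,<e,<t,e>>>,<e,t>>.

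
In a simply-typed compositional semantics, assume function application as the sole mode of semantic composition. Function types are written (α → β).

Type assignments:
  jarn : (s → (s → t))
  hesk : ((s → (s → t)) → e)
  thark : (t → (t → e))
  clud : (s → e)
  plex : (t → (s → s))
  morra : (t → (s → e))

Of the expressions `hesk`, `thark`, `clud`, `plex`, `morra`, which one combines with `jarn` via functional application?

hesk

hesk — combines: hesk : ((s → (s → t)) → e) takes jarn : (s → (s → t)) as argument, giving e.
thark : (t → (t → e)) — no; jarn wants s, and thark wants t.
clud : (s → e) — no; jarn wants s, and clud wants s.
plex : (t → (s → s)) — no; jarn wants s, and plex wants t.
morra : (t → (s → e)) — no; jarn wants s, and morra wants t.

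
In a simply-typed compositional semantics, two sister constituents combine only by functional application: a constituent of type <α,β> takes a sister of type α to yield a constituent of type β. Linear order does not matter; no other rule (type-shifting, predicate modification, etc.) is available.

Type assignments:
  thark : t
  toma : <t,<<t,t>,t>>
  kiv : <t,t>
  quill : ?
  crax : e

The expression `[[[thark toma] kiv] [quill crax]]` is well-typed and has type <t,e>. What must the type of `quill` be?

[[[thark toma] kiv] [quill crax]] is required to be <t,e>. [[thark toma] kiv] : t cannot yield <t,e> as functor, so [quill crax] : <t,<t,e>>.
[quill crax] is required to be <t,<t,e>>. crax : e cannot yield <t,<t,e>> as functor, so quill : <e,<t,<t,e>>>.

<e,<t,<t,e>>>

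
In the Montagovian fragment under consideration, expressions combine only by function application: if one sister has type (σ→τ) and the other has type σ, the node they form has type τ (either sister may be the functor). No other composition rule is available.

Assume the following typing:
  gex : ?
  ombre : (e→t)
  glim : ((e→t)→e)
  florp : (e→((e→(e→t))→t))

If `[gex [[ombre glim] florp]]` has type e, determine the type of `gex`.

For [gex [[ombre glim] florp]] to have type e with [[ombre glim] florp] of type ((e→(e→t))→t), gex must be the function: gex : (((e→(e→t))→t)→e).

(((e→(e→t))→t)→e)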